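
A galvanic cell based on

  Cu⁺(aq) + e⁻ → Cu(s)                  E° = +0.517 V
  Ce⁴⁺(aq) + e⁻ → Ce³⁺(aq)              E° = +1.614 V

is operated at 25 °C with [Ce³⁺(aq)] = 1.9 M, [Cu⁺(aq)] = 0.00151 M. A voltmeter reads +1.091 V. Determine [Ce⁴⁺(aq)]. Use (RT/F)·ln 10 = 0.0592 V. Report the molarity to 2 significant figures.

0.0023 M

Ce⁴⁺/Ce³⁺ is the cathode (higher E°); E°cell = +1.614 − (+0.517) = +1.097 V with n = 1.
Rearranging E = E° − (0.0592/n)·log Q gives log Q = 1(+1.097 − (+1.091))/0.0592 = 0.101.
Balancing electrons gives Ce⁴⁺(aq) + Cu(s) → Ce³⁺(aq) + Cu⁺(aq); thus Q = ([Ce³⁺(aq)]·[Cu⁺(aq)]) / [Ce⁴⁺(aq)].
Solving for the unknown gives log [Ce⁴⁺(aq)] = −2.643, so [Ce⁴⁺(aq)] ≈ 0.0023 M.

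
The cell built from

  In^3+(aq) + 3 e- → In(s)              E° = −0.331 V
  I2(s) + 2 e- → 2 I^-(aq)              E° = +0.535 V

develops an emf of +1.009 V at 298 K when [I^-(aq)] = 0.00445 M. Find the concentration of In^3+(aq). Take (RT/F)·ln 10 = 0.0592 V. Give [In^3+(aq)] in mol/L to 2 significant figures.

The I₂/I⁻ couple has the larger reduction potential, so it is the cathode: E°cell = +0.535 − (−0.331) = +0.866 V and n = 6.
From the Nernst equation, log Q = n(E° − E)/0.0592 = 6·(+0.866 − (+1.009))/0.0592 = −14.493.
For 3 I2(s) + 2 In(s) → 6 I^-(aq) + 2 In^3+(aq), the reaction quotient is Q = [I^-(aq)]^6·[In^3+(aq)]^2.
Solving for the unknown gives log [In^3+(aq)] = −0.192, so [In^3+(aq)] ≈ 0.64 M.

0.64 M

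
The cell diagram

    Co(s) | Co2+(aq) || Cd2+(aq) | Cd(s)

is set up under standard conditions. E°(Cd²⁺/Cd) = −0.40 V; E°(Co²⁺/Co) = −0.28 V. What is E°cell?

−0.12 V

By convention the left-hand electrode in cell notation is the anode (oxidation) and the right-hand electrode is the cathode (reduction).
E°cell = E°(right) − E°(left) = −0.40 − (−0.28) = −0.12 V.
The negative sign shows that, as written, the cell would require an external voltage to drive the reaction.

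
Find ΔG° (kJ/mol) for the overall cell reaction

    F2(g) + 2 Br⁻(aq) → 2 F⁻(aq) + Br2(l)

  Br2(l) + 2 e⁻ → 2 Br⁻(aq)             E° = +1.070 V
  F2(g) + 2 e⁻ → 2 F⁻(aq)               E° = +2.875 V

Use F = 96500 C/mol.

−348 kJ/mol

In the reaction as written F2(g) is reduced, so the F₂/F⁻ couple is the cathode and Br₂/Br⁻ is the anode.
E°cell = +2.875 − (+1.070) = +1.805 V; balancing electrons gives n = 2.
ΔG° = −nFE°cell = −(2)(96500)(+1.805) J/mol = −348 kJ/mol.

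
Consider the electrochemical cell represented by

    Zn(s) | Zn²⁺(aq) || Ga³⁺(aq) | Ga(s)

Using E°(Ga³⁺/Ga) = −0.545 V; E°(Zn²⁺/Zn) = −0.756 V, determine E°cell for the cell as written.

By convention the left-hand electrode in cell notation is the anode (oxidation) and the right-hand electrode is the cathode (reduction).
E°cell = E°(right) − E°(left) = −0.545 − (−0.756) = +0.211 V.

+0.211 V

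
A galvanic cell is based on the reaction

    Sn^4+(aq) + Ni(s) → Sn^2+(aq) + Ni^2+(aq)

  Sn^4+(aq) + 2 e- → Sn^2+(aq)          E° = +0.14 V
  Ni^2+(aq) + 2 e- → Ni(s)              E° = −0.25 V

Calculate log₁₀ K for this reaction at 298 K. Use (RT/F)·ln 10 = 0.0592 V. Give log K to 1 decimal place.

log K = 13.2

The Sn⁴⁺/Sn²⁺ couple is reduced (cathode); E°cell = +0.14 − (−0.25) = +0.39 V with n = 2.
At equilibrium E = 0, so log K = nE°cell / 0.0592 = (2)(+0.39) / 0.0592 = 13.2.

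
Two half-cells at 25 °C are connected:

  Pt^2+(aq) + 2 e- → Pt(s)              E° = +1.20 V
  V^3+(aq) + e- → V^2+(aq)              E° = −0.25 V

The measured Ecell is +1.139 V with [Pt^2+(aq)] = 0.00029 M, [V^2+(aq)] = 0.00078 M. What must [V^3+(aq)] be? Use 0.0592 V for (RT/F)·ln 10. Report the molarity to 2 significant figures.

The Pt²⁺/Pt couple has the larger reduction potential, so it is the cathode: E°cell = +1.20 − (−0.25) = +1.45 V and n = 2.
Since E = E° − (0.0592/n)·log Q, log Q = n(E° − E)/0.0592 = 10.507.
Balancing electrons gives Pt^2+(aq) + 2 V^2+(aq) → Pt(s) + 2 V^3+(aq); thus Q = [V^3+(aq)]^2 / ([Pt^2+(aq)]·[V^2+(aq)]^2).
Isolating [V^3+(aq)] in Q = 10^{10.507} yields log [V^3+(aq)] = 0.377, i.e. 2.4 M.

2.4 M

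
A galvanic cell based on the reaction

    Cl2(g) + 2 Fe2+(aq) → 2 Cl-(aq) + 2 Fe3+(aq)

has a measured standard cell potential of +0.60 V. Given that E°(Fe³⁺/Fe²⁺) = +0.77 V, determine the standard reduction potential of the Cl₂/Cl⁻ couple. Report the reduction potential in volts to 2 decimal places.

+1.37 V

In the reaction as written the Cl₂/Cl⁻ couple is reduced (cathode) and Fe³⁺/Fe²⁺ is oxidized (anode), so E°cell = E°(Cl₂/Cl⁻) − E°(Fe³⁺/Fe²⁺).
E°(Cl₂/Cl⁻) = E°cell + E°(anode) = +0.60 + (+0.77) = +1.37 V.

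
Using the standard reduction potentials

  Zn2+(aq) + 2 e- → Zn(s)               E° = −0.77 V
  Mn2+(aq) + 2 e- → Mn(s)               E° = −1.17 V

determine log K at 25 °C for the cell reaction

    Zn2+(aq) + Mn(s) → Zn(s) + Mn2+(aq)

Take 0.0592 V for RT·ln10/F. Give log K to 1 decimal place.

The Zn²⁺/Zn couple is reduced (cathode); E°cell = −0.77 − (−1.17) = +0.40 V with n = 2.
At equilibrium E = 0, so log K = nE°cell / 0.0592 = (2)(+0.40) / 0.0592 = 13.5.

log K = 13.5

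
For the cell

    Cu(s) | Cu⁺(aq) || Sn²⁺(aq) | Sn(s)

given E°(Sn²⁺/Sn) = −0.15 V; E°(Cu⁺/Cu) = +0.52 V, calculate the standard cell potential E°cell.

−0.67 V

By convention the left-hand electrode in cell notation is the anode (oxidation) and the right-hand electrode is the cathode (reduction).
E°cell = E°(right) − E°(left) = −0.15 − (+0.52) = −0.67 V.
The negative sign shows that, as written, the cell would require an external voltage to drive the reaction.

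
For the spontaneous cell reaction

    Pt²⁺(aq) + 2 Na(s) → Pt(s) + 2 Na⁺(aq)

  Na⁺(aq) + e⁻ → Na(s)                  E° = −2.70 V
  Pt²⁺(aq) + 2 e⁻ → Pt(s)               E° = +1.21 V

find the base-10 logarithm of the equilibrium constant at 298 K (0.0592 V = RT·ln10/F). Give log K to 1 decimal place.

log K = 132.1

The Pt²⁺/Pt couple is reduced (cathode); E°cell = +1.21 − (−2.70) = +3.91 V with n = 2.
At equilibrium E = 0, so log K = nE°cell / 0.0592 = (2)(+3.91) / 0.0592 = 132.1.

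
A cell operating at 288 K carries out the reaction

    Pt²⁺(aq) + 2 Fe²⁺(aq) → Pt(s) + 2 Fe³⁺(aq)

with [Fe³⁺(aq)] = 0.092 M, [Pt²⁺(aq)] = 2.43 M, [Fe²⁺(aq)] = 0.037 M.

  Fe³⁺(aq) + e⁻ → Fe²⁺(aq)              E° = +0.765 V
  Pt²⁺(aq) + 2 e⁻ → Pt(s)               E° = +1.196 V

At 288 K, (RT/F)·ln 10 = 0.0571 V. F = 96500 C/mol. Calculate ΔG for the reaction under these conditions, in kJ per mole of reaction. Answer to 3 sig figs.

The standard cell potential is +1.196 − (+0.765) = +0.431 V, with n = 2 electrons in the balanced equation.
Q = [Fe³⁺(aq)]^2 / ([Pt²⁺(aq)]·[Fe²⁺(aq)]^2) = 2.54, so log Q = 0.406 and E = +0.431 − (0.0571/2)(0.406) = +0.4194 V.
Then ΔG = −nFE = −2 × 96500 × +0.4194 J/mol = −80.9 kJ/mol.

−80.9 kJ/mol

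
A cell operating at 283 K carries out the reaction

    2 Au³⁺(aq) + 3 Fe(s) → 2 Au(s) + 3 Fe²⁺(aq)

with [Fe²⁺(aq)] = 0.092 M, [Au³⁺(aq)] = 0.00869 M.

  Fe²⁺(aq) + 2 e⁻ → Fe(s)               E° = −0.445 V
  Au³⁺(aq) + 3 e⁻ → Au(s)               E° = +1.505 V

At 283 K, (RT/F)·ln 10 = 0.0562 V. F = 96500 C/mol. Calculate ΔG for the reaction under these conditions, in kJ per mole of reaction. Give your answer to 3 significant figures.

−1120 kJ/mol

The standard cell potential is +1.505 − (−0.445) = +1.950 V, with n = 6 electrons in the balanced equation.
The reaction quotient is [Fe²⁺(aq)]^3 / [Au³⁺(aq)]^2 = 10.3; by Nernst, E = +1.950 − (0.0562/6)(1.013) = +1.9405 V.
Then ΔG = −nFE = −6 × 96500 × +1.9405 J/mol = −1120 kJ/mol.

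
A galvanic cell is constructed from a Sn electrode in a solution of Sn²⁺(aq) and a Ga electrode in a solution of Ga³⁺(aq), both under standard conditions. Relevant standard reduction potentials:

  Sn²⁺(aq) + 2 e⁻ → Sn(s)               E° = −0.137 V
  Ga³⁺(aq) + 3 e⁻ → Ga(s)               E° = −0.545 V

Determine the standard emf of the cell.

+0.408 V

Of the two couples in this cell, the one with the more positive reduction potential is reduced at the cathode: here that is Sn²⁺/Sn (−0.137 V); Ga³⁺/Ga (−0.545 V) is the anode.
E°cell = E°(cathode) − E°(anode) = −0.137 − (−0.545) = +0.408 V.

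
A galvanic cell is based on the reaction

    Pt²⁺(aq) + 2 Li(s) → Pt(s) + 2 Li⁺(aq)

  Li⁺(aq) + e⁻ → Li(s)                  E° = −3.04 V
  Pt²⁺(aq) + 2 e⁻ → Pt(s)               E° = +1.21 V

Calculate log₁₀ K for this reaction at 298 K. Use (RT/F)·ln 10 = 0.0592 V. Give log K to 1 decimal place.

The Pt²⁺/Pt couple is reduced (cathode); E°cell = +1.21 − (−3.04) = +4.25 V with n = 2.
At equilibrium E = 0, so log K = nE°cell / 0.0592 = (2)(+4.25) / 0.0592 = 143.6.

log K = 143.6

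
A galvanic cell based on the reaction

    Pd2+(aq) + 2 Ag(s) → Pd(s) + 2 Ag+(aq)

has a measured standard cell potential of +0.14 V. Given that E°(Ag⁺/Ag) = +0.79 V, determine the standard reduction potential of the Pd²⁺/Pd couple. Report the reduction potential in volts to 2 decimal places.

In the reaction as written the Pd²⁺/Pd couple is reduced (cathode) and Ag⁺/Ag is oxidized (anode), so E°cell = E°(Pd²⁺/Pd) − E°(Ag⁺/Ag).
E°(Pd²⁺/Pd) = E°cell + E°(anode) = +0.14 + (+0.79) = +0.93 V.

+0.93 V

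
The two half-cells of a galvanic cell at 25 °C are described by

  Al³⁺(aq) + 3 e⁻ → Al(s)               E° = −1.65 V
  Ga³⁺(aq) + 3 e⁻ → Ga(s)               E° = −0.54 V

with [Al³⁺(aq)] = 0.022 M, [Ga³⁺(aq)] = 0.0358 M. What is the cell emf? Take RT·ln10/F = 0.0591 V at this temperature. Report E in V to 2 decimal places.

Ga³⁺/Ga is reduced (cathode, E° = −0.54 V) and Al³⁺/Al is oxidized (anode).
E°cell = −0.54 − (−1.65) = +1.11 V, with n = 3 electrons transferred.
Balancing gives Ga³⁺(aq) + Al(s) → Ga(s) + Al³⁺(aq); hence Q = [Al³⁺(aq)] / [Ga³⁺(aq)] = 0.615 (log Q = −0.211).
Applying E = E° − (RT ln10/nF)·log Q gives +1.11 − (0.0591/3)(−0.211) = +1.11 V.

+1.11 V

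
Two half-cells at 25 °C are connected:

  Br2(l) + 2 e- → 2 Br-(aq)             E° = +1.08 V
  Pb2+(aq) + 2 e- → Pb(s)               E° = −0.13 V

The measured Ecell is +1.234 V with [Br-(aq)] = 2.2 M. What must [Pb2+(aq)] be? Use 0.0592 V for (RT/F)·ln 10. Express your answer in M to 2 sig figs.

0.032 M

Br₂/Br⁻ is the cathode (higher E°); E°cell = +1.08 − (−0.13) = +1.21 V with n = 2.
Since E = E° − (0.0592/n)·log Q, log Q = n(E° − E)/0.0592 = −0.811.
The balanced reaction is Br2(l) + Pb(s) → 2 Br-(aq) + Pb2+(aq), so Q = [Br-(aq)]^2·[Pb2+(aq)].
Substituting the known concentrations and solving, log [Pb2+(aq)] = −1.496 and [Pb2+(aq)] = 0.032 M.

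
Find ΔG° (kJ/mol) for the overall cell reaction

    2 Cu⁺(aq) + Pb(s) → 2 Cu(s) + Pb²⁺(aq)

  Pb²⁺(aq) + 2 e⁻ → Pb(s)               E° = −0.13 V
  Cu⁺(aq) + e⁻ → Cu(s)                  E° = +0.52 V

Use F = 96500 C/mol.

In the reaction as written Cu⁺(aq) is reduced, so the Cu⁺/Cu couple is the cathode and Pb²⁺/Pb is the anode.
E°cell = +0.52 − (−0.13) = +0.65 V; balancing electrons gives n = 2.
ΔG° = −nFE°cell = −(2)(96500)(+0.65) J/mol = −125 kJ/mol.

−125 kJ/mol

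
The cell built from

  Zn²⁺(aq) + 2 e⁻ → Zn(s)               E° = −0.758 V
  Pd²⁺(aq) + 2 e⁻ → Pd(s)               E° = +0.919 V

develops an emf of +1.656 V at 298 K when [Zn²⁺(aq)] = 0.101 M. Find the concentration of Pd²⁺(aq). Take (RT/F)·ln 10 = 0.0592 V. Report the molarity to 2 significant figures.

Pd²⁺/Pd is the cathode (higher E°); E°cell = +0.919 − (−0.758) = +1.677 V with n = 2.
Rearranging E = E° − (0.0592/n)·log Q gives log Q = 2(+1.677 − (+1.656))/0.0592 = 0.709.
For Pd²⁺(aq) + Zn(s) → Pd(s) + Zn²⁺(aq), the reaction quotient is Q = [Zn²⁺(aq)] / [Pd²⁺(aq)].
Substituting the known concentrations and solving, log [Pd²⁺(aq)] = −1.705 and [Pd²⁺(aq)] = 0.020 M.

0.020 M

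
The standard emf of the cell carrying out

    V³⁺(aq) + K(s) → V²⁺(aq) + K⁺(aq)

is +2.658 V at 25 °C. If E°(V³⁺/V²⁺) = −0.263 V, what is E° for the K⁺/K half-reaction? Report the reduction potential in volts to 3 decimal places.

In the reaction as written the V³⁺/V²⁺ couple is reduced (cathode) and K⁺/K is oxidized (anode), so E°cell = E°(V³⁺/V²⁺) − E°(K⁺/K).
E°(K⁺/K) = E°(cathode) − E°cell = −0.263 − (+2.658) = −2.921 V.

−2.921 V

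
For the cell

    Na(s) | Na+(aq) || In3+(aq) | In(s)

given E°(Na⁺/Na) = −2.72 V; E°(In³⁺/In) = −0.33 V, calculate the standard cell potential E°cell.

By convention the left-hand electrode in cell notation is the anode (oxidation) and the right-hand electrode is the cathode (reduction).
E°cell = E°(right) − E°(left) = −0.33 − (−2.72) = +2.39 V.

+2.39 V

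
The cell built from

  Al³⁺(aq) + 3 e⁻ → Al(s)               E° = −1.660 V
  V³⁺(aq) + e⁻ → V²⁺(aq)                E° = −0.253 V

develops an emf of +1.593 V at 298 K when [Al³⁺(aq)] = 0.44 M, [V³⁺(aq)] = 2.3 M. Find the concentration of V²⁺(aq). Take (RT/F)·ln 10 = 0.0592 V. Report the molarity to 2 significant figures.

0.0022 M

The V³⁺/V²⁺ couple has the larger reduction potential, so it is the cathode: E°cell = −0.253 − (−1.660) = +1.407 V and n = 3.
From the Nernst equation, log Q = n(E° − E)/0.0592 = 3·(+1.407 − (+1.593))/0.0592 = −9.426.
The balanced reaction is 3 V³⁺(aq) + Al(s) → 3 V²⁺(aq) + Al³⁺(aq), so Q = ([V²⁺(aq)]^3·[Al³⁺(aq)]) / [V³⁺(aq)]^3.
Solving for the unknown gives log [V²⁺(aq)] = −2.661, so [V²⁺(aq)] ≈ 0.0022 M.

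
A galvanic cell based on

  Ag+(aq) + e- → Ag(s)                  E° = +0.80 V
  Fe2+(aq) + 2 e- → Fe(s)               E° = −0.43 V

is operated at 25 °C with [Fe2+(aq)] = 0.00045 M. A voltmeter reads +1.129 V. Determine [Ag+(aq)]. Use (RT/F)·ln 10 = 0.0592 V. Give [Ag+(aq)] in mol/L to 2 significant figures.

With Ag⁺/Ag at the cathode and Fe²⁺/Fe at the anode, E°cell = +0.80 − (−0.43) = +1.23 V (n = 2).
Since E = E° − (0.0592/n)·log Q, log Q = n(E° − E)/0.0592 = 3.412.
Balancing electrons gives 2 Ag+(aq) + Fe(s) → 2 Ag(s) + Fe2+(aq); thus Q = [Fe2+(aq)] / [Ag+(aq)]^2.
Substituting the known concentrations and solving, log [Ag+(aq)] = −3.379 and [Ag+(aq)] = 0.00042 M.

0.00042 M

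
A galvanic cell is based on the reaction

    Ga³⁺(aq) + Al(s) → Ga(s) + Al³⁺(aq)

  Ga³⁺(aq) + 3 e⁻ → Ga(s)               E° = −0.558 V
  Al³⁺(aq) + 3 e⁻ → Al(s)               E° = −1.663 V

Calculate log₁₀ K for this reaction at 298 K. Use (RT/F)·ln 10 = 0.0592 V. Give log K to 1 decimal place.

The Ga³⁺/Ga couple is reduced (cathode); E°cell = −0.558 − (−1.663) = +1.105 V with n = 3.
At equilibrium E = 0, so log K = nE°cell / 0.0592 = (3)(+1.105) / 0.0592 = 56.0.

log K = 56.0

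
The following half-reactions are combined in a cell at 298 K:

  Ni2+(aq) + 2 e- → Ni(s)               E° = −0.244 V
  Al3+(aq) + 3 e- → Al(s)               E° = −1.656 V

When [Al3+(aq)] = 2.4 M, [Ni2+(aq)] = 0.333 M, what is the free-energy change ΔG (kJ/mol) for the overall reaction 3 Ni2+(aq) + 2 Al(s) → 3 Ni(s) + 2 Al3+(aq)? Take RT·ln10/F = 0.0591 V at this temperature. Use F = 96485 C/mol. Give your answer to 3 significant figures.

−805 kJ/mol

The standard cell potential is −0.244 − (−1.656) = +1.412 V, with n = 6 electrons in the balanced equation.
The reaction quotient is [Al3+(aq)]^2 / [Ni2+(aq)]^3 = 156; by Nernst, E = +1.412 − (0.0591/6)(2.193) = +1.3904 V.
Then ΔG = −nFE = −6 × 96485 × +1.3904 J/mol = −805 kJ/mol.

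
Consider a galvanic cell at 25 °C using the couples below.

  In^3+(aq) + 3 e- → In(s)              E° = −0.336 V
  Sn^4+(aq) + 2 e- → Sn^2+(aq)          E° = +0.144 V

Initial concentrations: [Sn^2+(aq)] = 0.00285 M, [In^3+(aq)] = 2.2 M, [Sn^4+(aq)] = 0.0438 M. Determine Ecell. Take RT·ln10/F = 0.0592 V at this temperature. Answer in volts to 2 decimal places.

+0.51 V

The Sn⁴⁺/Sn²⁺ couple has the more positive E°, so it is the cathode; In³⁺/In is the anode.
E°cell = +0.144 − (−0.336) = +0.480 V, with n = 6 electrons transferred.
For the overall reaction 3 Sn^4+(aq) + 2 In(s) → 3 Sn^2+(aq) + 2 In^3+(aq), Q = ([Sn^2+(aq)]^3·[In^3+(aq)]^2) / [Sn^4+(aq)]^3 = 0.00133, giving log Q = −2.875.
E = E° − (0.0592/n)·log Q = +0.480 − (0.0592/6)(−2.875) = +0.51 V.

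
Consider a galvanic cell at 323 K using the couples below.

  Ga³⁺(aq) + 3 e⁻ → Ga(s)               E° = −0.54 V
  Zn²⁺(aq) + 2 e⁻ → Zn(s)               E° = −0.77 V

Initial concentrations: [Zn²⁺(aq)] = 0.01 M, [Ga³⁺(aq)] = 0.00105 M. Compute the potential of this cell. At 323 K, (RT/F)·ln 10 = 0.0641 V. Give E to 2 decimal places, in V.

+0.23 V

Ga³⁺/Ga is reduced (cathode, E° = −0.54 V) and Zn²⁺/Zn is oxidized (anode).
E°cell = E°cat − E°an = −0.54 − (−0.77) = +0.23 V; n = 6.
The balanced reaction is 2 Ga³⁺(aq) + 3 Zn(s) → 2 Ga(s) + 3 Zn²⁺(aq), so Q = [Zn²⁺(aq)]^3 / [Ga³⁺(aq)]^2 = 0.907 and log Q = −0.042.
E = E° − (0.0641/n)·log Q = +0.23 − (0.0641/6)(−0.042) = +0.23 V.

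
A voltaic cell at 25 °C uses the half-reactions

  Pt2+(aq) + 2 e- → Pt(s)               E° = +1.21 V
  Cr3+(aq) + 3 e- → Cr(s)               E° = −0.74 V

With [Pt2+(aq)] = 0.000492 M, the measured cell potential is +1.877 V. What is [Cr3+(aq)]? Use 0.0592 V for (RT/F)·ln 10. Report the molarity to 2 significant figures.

With Pt²⁺/Pt at the cathode and Cr³⁺/Cr at the anode, E°cell = +1.21 − (−0.74) = +1.95 V (n = 6).
Rearranging E = E° − (0.0592/n)·log Q gives log Q = 6(+1.95 − (+1.877))/0.0592 = 7.399.
The balanced reaction is 3 Pt2+(aq) + 2 Cr(s) → 3 Pt(s) + 2 Cr3+(aq), so Q = [Cr3+(aq)]^2 / [Pt2+(aq)]^3.
Substituting the known concentrations and solving, log [Cr3+(aq)] = −1.263 and [Cr3+(aq)] = 0.055 M.

0.055 M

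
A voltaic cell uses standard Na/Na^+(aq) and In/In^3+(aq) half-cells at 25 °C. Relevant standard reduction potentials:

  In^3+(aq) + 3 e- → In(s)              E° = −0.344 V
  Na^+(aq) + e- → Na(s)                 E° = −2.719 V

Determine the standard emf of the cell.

+2.375 V

The In³⁺/In couple has the higher E°, so In ion is reduced (cathode) and Na is oxidized (anode).
E°cell = E°(cathode) − E°(anode) = −0.344 − (−2.719) = +2.375 V.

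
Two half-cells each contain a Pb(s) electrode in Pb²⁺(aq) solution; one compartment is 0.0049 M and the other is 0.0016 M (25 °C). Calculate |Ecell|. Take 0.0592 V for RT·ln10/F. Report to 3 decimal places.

For a concentration cell E°cell = 0, since both electrodes use the same couple.
The compartment with the higher Pb²⁺(aq) concentration (0.0049 M) acts as the cathode; ions are reduced there and produced at the dilute (0.0016 M) anode.
With n = 2, Ecell = −(0.0592/2)·log([dilute]/[conc]) = −(0.0592/2)·log(0.0016/0.0049) = +0.014 V.

0.014 V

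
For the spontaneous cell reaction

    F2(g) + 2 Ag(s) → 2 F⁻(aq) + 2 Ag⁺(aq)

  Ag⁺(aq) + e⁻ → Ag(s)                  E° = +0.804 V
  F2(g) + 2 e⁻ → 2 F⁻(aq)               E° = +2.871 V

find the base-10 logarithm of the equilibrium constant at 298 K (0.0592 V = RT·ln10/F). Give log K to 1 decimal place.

log K = 69.8

The F₂/F⁻ couple is reduced (cathode); E°cell = +2.871 − (+0.804) = +2.067 V with n = 2.
At equilibrium E = 0, so log K = nE°cell / 0.0592 = (2)(+2.067) / 0.0592 = 69.8.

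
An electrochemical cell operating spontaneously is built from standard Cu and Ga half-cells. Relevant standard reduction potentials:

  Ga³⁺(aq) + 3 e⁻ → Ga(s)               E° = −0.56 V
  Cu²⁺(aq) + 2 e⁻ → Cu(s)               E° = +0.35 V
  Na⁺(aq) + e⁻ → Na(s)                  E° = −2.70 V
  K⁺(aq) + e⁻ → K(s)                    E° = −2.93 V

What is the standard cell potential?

+0.91 V

Of the two couples in this cell, the one with the more positive reduction potential is reduced at the cathode: here that is Cu²⁺/Cu (+0.35 V); Ga³⁺/Ga (−0.56 V) is the anode.
E°cell = E°(cathode) − E°(anode) = +0.35 − (−0.56) = +0.91 V.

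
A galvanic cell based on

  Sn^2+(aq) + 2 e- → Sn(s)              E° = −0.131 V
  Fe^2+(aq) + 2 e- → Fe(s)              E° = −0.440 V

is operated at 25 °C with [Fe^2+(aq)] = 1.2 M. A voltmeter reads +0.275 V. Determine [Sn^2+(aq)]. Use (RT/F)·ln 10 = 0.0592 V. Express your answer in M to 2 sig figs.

0.085 M

The Sn²⁺/Sn couple has the larger reduction potential, so it is the cathode: E°cell = −0.131 − (−0.440) = +0.309 V and n = 2.
Since E = E° − (0.0592/n)·log Q, log Q = n(E° − E)/0.0592 = 1.149.
For Sn^2+(aq) + Fe(s) → Sn(s) + Fe^2+(aq), the reaction quotient is Q = [Fe^2+(aq)] / [Sn^2+(aq)].
Isolating [Sn^2+(aq)] in Q = 10^{1.149} yields log [Sn^2+(aq)] = −1.070, i.e. 0.085 M.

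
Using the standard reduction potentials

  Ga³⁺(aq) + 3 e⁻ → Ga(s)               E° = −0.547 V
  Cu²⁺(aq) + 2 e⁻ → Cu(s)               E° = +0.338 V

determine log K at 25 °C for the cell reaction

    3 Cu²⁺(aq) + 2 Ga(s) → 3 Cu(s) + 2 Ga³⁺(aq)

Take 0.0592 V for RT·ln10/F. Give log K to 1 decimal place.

The Cu²⁺/Cu couple is reduced (cathode); E°cell = +0.338 − (−0.547) = +0.885 V with n = 6.
At equilibrium E = 0, so log K = nE°cell / 0.0592 = (6)(+0.885) / 0.0592 = 89.7.

log K = 89.7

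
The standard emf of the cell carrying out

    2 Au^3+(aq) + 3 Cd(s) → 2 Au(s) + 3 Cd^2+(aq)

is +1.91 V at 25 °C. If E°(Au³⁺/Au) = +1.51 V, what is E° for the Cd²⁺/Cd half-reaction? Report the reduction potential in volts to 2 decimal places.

In the reaction as written the Au³⁺/Au couple is reduced (cathode) and Cd²⁺/Cd is oxidized (anode), so E°cell = E°(Au³⁺/Au) − E°(Cd²⁺/Cd).
E°(Cd²⁺/Cd) = E°(cathode) − E°cell = +1.51 − (+1.91) = −0.40 V.

−0.40 V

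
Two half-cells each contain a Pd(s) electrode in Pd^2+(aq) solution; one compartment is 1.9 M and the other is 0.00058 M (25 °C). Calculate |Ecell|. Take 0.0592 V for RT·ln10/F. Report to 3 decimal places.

For a concentration cell E°cell = 0, since both electrodes use the same couple.
The compartment with the higher Pd^2+(aq) concentration (1.9 M) acts as the cathode; ions are reduced there and produced at the dilute (0.00058 M) anode.
With n = 2, Ecell = −(0.0592/2)·log([dilute]/[conc]) = −(0.0592/2)·log(0.00058/1.9) = +0.104 V.

0.104 V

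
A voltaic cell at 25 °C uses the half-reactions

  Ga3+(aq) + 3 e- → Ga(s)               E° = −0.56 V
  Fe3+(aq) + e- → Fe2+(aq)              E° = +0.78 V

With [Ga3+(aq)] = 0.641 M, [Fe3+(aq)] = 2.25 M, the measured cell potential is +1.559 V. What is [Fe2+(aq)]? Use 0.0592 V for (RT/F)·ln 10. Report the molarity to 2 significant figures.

0.00052 M

The Fe³⁺/Fe²⁺ couple has the larger reduction potential, so it is the cathode: E°cell = +0.78 − (−0.56) = +1.34 V and n = 3.
Since E = E° − (0.0592/n)·log Q, log Q = n(E° − E)/0.0592 = −11.098.
The balanced reaction is 3 Fe3+(aq) + Ga(s) → 3 Fe2+(aq) + Ga3+(aq), so Q = ([Fe2+(aq)]^3·[Ga3+(aq)]) / [Fe3+(aq)]^3.
Solving for the unknown gives log [Fe2+(aq)] = −3.283, so [Fe2+(aq)] ≈ 0.00052 M.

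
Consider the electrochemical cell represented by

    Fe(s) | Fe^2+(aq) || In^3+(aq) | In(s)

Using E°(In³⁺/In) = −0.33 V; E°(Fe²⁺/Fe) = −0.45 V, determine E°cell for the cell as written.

By convention the left-hand electrode in cell notation is the anode (oxidation) and the right-hand electrode is the cathode (reduction).
E°cell = E°(right) − E°(left) = −0.33 − (−0.45) = +0.12 V.

+0.12 V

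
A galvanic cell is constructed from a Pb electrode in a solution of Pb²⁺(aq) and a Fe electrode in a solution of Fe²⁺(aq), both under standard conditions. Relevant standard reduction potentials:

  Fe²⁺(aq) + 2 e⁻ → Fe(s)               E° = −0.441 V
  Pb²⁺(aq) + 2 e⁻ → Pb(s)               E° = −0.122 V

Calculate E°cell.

Of the two couples in this cell, the one with the more positive reduction potential is reduced at the cathode: here that is Pb²⁺/Pb (−0.122 V); Fe²⁺/Fe (−0.441 V) is the anode.
E°cell = E°(cathode) − E°(anode) = −0.122 − (−0.441) = +0.319 V.

+0.319 V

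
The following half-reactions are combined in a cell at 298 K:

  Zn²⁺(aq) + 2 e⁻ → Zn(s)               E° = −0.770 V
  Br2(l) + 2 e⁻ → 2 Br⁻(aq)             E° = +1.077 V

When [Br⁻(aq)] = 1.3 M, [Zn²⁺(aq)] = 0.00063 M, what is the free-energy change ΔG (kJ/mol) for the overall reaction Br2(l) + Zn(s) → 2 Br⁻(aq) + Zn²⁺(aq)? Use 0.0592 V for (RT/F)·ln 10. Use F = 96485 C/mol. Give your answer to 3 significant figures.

−373 kJ/mol

With Br₂/Br⁻ reduced at the cathode, E°cell = +1.077 − (−0.770) = +1.847 V and n = 2.
Q = [Br⁻(aq)]^2·[Zn²⁺(aq)] = 0.00106, so log Q = −2.973 and E = +1.847 − (0.0592/2)(−2.973) = +1.9350 V.
ΔG = −nFE = −(2)(96485)(+1.9350) J/mol = −373 kJ/mol.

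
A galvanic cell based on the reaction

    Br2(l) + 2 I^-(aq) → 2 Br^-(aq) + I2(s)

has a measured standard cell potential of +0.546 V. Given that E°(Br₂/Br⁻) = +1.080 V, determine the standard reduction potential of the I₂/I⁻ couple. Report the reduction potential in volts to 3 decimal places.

+0.534 V

In the reaction as written the Br₂/Br⁻ couple is reduced (cathode) and I₂/I⁻ is oxidized (anode), so E°cell = E°(Br₂/Br⁻) − E°(I₂/I⁻).
E°(I₂/I⁻) = E°(cathode) − E°cell = +1.080 − (+0.546) = +0.534 V.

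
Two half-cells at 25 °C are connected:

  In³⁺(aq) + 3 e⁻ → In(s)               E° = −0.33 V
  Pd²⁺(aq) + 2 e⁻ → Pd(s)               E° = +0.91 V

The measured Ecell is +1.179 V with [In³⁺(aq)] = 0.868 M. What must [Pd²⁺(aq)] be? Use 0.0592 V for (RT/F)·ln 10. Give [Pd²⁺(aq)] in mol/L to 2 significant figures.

0.0079 M

The Pd²⁺/Pd couple has the larger reduction potential, so it is the cathode: E°cell = +0.91 − (−0.33) = +1.24 V and n = 6.
From the Nernst equation, log Q = n(E° − E)/0.0592 = 6·(+1.24 − (+1.179))/0.0592 = 6.182.
Balancing electrons gives 3 Pd²⁺(aq) + 2 In(s) → 3 Pd(s) + 2 In³⁺(aq); thus Q = [In³⁺(aq)]^2 / [Pd²⁺(aq)]^3.
Solving for the unknown gives log [Pd²⁺(aq)] = −2.102, so [Pd²⁺(aq)] ≈ 0.0079 M.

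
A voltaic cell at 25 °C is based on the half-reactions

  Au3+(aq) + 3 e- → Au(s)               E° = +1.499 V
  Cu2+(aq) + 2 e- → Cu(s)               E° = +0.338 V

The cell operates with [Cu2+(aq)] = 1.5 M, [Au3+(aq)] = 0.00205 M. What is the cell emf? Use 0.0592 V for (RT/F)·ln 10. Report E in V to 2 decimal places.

Since E°(Au³⁺/Au) > E°(Cu²⁺/Cu), Au³⁺/Au serves as the cathode.
E°cell = +1.499 − (+0.338) = +1.161 V, with n = 6 electrons transferred.
For the overall reaction 2 Au3+(aq) + 3 Cu(s) → 2 Au(s) + 3 Cu2+(aq), Q = [Cu2+(aq)]^3 / [Au3+(aq)]^2 = 8.03×10^5, giving log Q = 5.905.
By the Nernst equation, E = +1.161 − (0.0592/6)·(5.905) = +1.10 V.

+1.10 V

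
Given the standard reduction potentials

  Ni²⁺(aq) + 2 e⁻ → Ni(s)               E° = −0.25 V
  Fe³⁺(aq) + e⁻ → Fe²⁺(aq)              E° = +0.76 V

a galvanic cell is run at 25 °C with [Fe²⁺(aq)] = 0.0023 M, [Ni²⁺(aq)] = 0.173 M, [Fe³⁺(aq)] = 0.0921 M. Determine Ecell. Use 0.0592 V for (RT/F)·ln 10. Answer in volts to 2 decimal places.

+1.13 V

The Fe³⁺/Fe²⁺ couple has the more positive E°, so it is the cathode; Ni²⁺/Ni is the anode.
E°cell = +0.76 − (−0.25) = +1.01 V, with n = 2 electrons transferred.
Balancing gives 2 Fe³⁺(aq) + Ni(s) → 2 Fe²⁺(aq) + Ni²⁺(aq); hence Q = ([Fe²⁺(aq)]^2·[Ni²⁺(aq)]) / [Fe³⁺(aq)]^2 = 0.000108 (log Q = −3.967).
Applying E = E° − (RT ln10/nF)·log Q gives +1.01 − (0.0592/2)(−3.967) = +1.13 V.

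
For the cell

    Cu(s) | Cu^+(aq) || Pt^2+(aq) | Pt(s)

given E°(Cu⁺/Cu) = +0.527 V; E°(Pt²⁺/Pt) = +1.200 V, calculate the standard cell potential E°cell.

By convention the left-hand electrode in cell notation is the anode (oxidation) and the right-hand electrode is the cathode (reduction).
E°cell = E°(right) − E°(left) = +1.200 − (+0.527) = +0.673 V.

+0.673 V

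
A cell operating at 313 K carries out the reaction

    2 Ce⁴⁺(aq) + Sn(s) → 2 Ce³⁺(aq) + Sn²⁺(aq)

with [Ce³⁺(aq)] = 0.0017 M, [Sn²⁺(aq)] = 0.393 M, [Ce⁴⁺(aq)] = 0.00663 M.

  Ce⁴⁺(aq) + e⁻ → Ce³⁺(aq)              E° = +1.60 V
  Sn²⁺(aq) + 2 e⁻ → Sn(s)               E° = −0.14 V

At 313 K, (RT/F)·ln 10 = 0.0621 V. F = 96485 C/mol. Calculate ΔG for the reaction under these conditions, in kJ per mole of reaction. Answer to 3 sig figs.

E°cell = +1.60 − (−0.14) = +1.74 V; the balanced reaction transfers n = 2 electrons.
The reaction quotient is ([Ce³⁺(aq)]^2·[Sn²⁺(aq)]) / [Ce⁴⁺(aq)]^2 = 0.0258; by Nernst, E = +1.74 − (0.0621/2)(−1.588) = +1.7893 V.
Then ΔG = −nFE = −2 × 96485 × +1.7893 J/mol = −345 kJ/mol.

−345 kJ/mol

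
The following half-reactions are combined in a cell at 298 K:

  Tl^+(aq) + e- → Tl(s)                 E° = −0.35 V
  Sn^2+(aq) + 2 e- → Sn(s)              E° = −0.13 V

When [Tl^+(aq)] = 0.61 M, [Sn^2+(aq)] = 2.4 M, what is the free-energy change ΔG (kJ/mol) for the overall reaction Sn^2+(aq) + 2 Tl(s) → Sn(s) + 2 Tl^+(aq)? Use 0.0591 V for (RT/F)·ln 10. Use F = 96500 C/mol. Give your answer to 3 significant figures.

−47.1 kJ/mol

With Sn²⁺/Sn reduced at the cathode, E°cell = −0.13 − (−0.35) = +0.22 V and n = 2.
Here Q = [Tl^+(aq)]^2 / [Sn^2+(aq)] = 0.155 (log Q = −0.810), giving E = +0.22 − (0.0591/2)·(−0.810) = +0.2439 V.
ΔG = −nFE = −(2)(96500)(+0.2439) J/mol = −47.1 kJ/mol.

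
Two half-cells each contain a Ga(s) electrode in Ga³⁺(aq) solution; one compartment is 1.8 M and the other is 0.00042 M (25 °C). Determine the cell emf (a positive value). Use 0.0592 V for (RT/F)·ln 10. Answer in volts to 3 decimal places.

For a concentration cell E°cell = 0, since both electrodes use the same couple.
The compartment with the higher Ga³⁺(aq) concentration (1.8 M) acts as the cathode; ions are reduced there and produced at the dilute (0.00042 M) anode.
With n = 3, Ecell = −(0.0592/3)·log([dilute]/[conc]) = −(0.0592/3)·log(0.00042/1.8) = +0.072 V.

0.072 V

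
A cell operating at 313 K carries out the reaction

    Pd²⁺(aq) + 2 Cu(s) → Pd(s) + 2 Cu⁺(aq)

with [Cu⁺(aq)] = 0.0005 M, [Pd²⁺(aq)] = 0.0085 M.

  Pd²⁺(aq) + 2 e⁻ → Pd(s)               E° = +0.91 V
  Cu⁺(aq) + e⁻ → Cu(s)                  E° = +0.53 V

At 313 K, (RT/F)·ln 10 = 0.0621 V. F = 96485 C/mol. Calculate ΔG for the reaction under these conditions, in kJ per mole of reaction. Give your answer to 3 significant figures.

With Pd²⁺/Pd reduced at the cathode, E°cell = +0.91 − (+0.53) = +0.38 V and n = 2.
Q = [Cu⁺(aq)]^2 / [Pd²⁺(aq)] = 2.94×10^−5, so log Q = −4.531 and E = +0.38 − (0.0621/2)(−4.531) = +0.5207 V.
ΔG = −nFE = −(2)(96485)(+0.5207) J/mol = −100 kJ/mol.

−100 kJ/mol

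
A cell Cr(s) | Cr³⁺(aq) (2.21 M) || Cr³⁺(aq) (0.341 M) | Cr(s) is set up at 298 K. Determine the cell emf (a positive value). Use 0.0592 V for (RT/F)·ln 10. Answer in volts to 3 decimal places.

0.016 V

For a concentration cell E°cell = 0, since both electrodes use the same couple.
The compartment with the higher Cr³⁺(aq) concentration (2.21 M) acts as the cathode; ions are reduced there and produced at the dilute (0.341 M) anode.
With n = 3, Ecell = −(0.0592/3)·log([dilute]/[conc]) = −(0.0592/3)·log(0.341/2.21) = +0.016 V.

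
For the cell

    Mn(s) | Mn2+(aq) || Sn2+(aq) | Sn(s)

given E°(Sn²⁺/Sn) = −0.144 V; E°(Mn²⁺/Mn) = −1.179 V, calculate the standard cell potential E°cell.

By convention the left-hand electrode in cell notation is the anode (oxidation) and the right-hand electrode is the cathode (reduction).
E°cell = E°(right) − E°(left) = −0.144 − (−1.179) = +1.035 V.

+1.035 V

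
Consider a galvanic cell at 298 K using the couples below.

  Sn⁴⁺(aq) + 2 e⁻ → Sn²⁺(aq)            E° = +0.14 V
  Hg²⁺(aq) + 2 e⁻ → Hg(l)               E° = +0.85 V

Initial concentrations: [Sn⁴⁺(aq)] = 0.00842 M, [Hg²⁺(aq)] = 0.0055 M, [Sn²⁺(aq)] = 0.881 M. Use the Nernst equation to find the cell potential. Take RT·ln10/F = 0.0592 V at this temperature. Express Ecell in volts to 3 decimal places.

The Hg²⁺/Hg couple has the more positive E°, so it is the cathode; Sn⁴⁺/Sn²⁺ is the anode.
The standard potential is +0.85 − (+0.14) = +0.71 V and the balanced reaction transfers n = 2 electrons.
Balancing gives Hg²⁺(aq) + Sn²⁺(aq) → Hg(l) + Sn⁴⁺(aq); hence Q = [Sn⁴⁺(aq)] / ([Hg²⁺(aq)]·[Sn²⁺(aq)]) = 1.74 (log Q = 0.240).
E = E° − (0.0592/n)·log Q = +0.71 − (0.0592/2)(0.240) = +0.703 V.

+0.703 V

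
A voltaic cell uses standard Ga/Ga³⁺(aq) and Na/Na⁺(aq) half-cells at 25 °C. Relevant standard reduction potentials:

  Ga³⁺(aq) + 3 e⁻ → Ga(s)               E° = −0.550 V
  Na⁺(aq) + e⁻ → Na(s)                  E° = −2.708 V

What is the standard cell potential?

The Ga³⁺/Ga couple has the higher E°, so Ga ion is reduced (cathode) and Na is oxidized (anode).
E°cell = E°(cathode) − E°(anode) = −0.550 − (−2.708) = +2.158 V.

+2.158 V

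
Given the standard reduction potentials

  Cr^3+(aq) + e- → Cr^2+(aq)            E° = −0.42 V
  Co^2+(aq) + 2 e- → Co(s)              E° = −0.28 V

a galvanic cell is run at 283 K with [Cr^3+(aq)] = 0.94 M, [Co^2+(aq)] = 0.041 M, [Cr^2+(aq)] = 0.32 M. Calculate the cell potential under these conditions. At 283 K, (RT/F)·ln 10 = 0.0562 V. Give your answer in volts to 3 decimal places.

Since E°(Co²⁺/Co) > E°(Cr³⁺/Cr²⁺), Co²⁺/Co serves as the cathode.
E°cell = E°cat − E°an = −0.28 − (−0.42) = +0.14 V; n = 2.
For the overall reaction Co^2+(aq) + 2 Cr^2+(aq) → Co(s) + 2 Cr^3+(aq), Q = [Cr^3+(aq)]^2 / ([Co^2+(aq)]·[Cr^2+(aq)]^2) = 210, giving log Q = 2.323.
Applying E = E° − (RT ln10/nF)·log Q gives +0.14 − (0.0562/2)(2.323) = +0.075 V.

+0.075 V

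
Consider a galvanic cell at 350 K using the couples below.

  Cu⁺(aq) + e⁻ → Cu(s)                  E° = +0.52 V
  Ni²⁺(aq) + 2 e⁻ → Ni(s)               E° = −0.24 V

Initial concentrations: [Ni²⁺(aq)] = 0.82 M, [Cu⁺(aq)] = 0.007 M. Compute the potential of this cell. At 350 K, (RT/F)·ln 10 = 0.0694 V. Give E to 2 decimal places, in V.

+0.61 V

The Cu⁺/Cu couple has the more positive E°, so it is the cathode; Ni²⁺/Ni is the anode.
E°cell = +0.52 − (−0.24) = +0.76 V, with n = 2 electrons transferred.
The balanced reaction is 2 Cu⁺(aq) + Ni(s) → 2 Cu(s) + Ni²⁺(aq), so Q = [Ni²⁺(aq)] / [Cu⁺(aq)]^2 = 1.67×10^4 and log Q = 4.224.
E = E° − (0.0694/n)·log Q = +0.76 − (0.0694/2)(4.224) = +0.61 V.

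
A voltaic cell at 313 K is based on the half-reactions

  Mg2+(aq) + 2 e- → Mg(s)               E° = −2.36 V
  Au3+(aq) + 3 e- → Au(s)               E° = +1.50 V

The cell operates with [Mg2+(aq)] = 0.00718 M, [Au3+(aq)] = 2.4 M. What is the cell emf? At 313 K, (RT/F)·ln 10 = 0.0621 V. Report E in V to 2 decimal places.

+3.93 V

Since E°(Au³⁺/Au) > E°(Mg²⁺/Mg), Au³⁺/Au serves as the cathode.
The standard potential is +1.50 − (−2.36) = +3.86 V and the balanced reaction transfers n = 6 electrons.
Balancing gives 2 Au3+(aq) + 3 Mg(s) → 2 Au(s) + 3 Mg2+(aq); hence Q = [Mg2+(aq)]^3 / [Au3+(aq)]^2 = 6.43×10^−8 (log Q = −7.192).
By the Nernst equation, E = +3.86 − (0.0621/6)·(−7.192) = +3.93 V.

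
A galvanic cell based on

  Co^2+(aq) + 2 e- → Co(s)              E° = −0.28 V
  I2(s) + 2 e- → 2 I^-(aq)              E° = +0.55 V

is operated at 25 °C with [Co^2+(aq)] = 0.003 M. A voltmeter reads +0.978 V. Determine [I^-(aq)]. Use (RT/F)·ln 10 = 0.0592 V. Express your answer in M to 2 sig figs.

With I₂/I⁻ at the cathode and Co²⁺/Co at the anode, E°cell = +0.55 − (−0.28) = +0.83 V (n = 2).
Rearranging E = E° − (0.0592/n)·log Q gives log Q = 2(+0.83 − (+0.978))/0.0592 = −5.000.
The balanced reaction is I2(s) + Co(s) → 2 I^-(aq) + Co^2+(aq), so Q = [I^-(aq)]^2·[Co^2+(aq)].
Substituting the known concentrations and solving, log [I^-(aq)] = −1.239 and [I^-(aq)] = 0.058 M.

0.058 M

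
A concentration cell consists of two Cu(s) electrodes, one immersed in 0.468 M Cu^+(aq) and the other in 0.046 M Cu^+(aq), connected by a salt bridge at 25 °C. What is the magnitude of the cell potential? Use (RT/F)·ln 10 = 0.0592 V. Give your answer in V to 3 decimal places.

For a concentration cell E°cell = 0, since both electrodes use the same couple.
The compartment with the higher Cu^+(aq) concentration (0.468 M) acts as the cathode; ions are reduced there and produced at the dilute (0.046 M) anode.
With n = 1, Ecell = −(0.0592/1)·log([dilute]/[conc]) = −(0.0592/1)·log(0.046/0.468) = +0.060 V.

0.060 V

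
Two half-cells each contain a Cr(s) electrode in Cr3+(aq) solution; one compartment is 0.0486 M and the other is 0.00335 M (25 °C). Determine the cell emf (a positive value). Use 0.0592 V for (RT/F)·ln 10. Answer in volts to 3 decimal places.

0.023 V

For a concentration cell E°cell = 0, since both electrodes use the same couple.
The compartment with the higher Cr3+(aq) concentration (0.0486 M) acts as the cathode; ions are reduced there and produced at the dilute (0.00335 M) anode.
With n = 3, Ecell = −(0.0592/3)·log([dilute]/[conc]) = −(0.0592/3)·log(0.00335/0.0486) = +0.023 V.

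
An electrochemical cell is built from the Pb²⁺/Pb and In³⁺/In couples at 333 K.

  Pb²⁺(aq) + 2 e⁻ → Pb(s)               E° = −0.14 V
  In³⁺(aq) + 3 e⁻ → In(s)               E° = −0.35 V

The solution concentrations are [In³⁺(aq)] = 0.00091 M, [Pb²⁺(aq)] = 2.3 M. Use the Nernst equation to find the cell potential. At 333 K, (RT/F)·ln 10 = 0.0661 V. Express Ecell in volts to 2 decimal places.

Pb²⁺/Pb is reduced (cathode, E° = −0.14 V) and In³⁺/In is oxidized (anode).
E°cell = −0.14 − (−0.35) = +0.21 V, with n = 6 electrons transferred.
The balanced reaction is 3 Pb²⁺(aq) + 2 In(s) → 3 Pb(s) + 2 In³⁺(aq), so Q = [In³⁺(aq)]^2 / [Pb²⁺(aq)]^3 = 6.81×10^−8 and log Q = −7.167.
Applying E = E° − (RT ln10/nF)·log Q gives +0.21 − (0.0661/6)(−7.167) = +0.29 V.

+0.29 V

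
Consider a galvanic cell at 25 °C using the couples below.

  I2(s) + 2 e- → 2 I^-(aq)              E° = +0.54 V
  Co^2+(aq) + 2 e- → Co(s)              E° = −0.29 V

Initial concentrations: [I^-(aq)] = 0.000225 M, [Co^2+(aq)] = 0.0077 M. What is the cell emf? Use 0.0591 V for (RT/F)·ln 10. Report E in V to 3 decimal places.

+1.108 V

The I₂/I⁻ couple has the more positive E°, so it is the cathode; Co²⁺/Co is the anode.
E°cell = +0.54 − (−0.29) = +0.83 V, with n = 2 electrons transferred.
For the overall reaction I2(s) + Co(s) → 2 I^-(aq) + Co^2+(aq), Q = [I^-(aq)]^2·[Co^2+(aq)] = 3.9×10^−10, giving log Q = −9.409.
By the Nernst equation, E = +0.83 − (0.0591/2)·(−9.409) = +1.108 V.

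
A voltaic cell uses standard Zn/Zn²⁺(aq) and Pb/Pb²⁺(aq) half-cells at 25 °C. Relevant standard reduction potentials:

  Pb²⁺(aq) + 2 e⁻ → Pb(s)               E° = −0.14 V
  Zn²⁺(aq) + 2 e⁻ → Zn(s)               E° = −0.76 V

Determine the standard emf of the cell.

+0.62 V

The Pb²⁺/Pb couple has the higher E°, so Pb ion is reduced (cathode) and Zn is oxidized (anode).
E°cell = E°(cathode) − E°(anode) = −0.14 − (−0.76) = +0.62 V.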